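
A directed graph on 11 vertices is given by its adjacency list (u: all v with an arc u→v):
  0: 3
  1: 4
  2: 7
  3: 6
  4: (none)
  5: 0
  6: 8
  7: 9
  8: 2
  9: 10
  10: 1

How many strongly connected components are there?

11

{10} is an SCC by itself.
{9} is an SCC by itself.
{3} is an SCC by itself.
{1} is an SCC by itself.
{4} is an SCC by itself.
(and 6 more singleton SCCs)
That gives 11 strongly connected components.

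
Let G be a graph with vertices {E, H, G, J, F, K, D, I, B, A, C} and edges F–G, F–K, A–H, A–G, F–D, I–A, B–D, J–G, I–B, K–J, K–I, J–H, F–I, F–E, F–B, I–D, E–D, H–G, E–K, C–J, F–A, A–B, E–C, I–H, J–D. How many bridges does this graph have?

The edges on the cycle F-E-C-J-H-A-F are not bridges since each lies on that cycle.
Every edge lies on some cycle, so there are no bridges.

0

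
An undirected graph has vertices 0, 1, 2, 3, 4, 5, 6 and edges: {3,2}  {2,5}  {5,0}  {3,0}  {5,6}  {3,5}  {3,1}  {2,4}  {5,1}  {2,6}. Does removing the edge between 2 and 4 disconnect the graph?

Yes

Removing 2–4 leaves no path between 2 and 4: the component count goes from 1 to 2. So it is a bridge.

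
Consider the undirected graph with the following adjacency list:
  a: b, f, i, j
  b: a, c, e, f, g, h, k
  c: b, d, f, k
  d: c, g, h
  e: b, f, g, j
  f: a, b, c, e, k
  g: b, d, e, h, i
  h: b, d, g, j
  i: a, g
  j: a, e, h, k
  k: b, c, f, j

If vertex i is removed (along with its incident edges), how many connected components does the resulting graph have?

1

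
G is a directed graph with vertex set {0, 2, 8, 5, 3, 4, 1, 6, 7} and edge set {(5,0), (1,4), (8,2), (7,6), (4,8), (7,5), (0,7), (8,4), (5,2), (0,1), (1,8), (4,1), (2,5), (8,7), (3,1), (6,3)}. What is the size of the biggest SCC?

9

{0, 1, 2, 3, 4, 5, 6, 7, 8} are all mutually reachable — one SCC of size 9.
The largest has 9 vertices.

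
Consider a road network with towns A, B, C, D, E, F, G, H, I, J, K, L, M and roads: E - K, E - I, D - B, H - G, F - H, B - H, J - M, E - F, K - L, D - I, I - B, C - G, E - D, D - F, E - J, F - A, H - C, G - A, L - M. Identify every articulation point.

E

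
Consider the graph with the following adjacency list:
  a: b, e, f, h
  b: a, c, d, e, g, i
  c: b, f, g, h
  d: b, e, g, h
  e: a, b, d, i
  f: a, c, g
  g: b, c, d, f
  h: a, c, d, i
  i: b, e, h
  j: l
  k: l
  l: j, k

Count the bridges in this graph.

The edges on the cycle a-f-c-h-a are not bridges since each lies on that cycle.
But removing l-k disconnects l from k; removing j-l disconnects j from l — these are bridges.
That makes 2 bridges.

2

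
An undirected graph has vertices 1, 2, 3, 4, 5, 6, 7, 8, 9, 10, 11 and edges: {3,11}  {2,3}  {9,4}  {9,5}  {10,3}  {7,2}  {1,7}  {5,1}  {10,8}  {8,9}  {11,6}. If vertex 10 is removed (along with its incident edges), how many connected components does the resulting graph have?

With 10 gone, the remaining components are: {1, 2, 3, 4, 5, 6, 7, 8, 9, 11}.
That is 1 component.

1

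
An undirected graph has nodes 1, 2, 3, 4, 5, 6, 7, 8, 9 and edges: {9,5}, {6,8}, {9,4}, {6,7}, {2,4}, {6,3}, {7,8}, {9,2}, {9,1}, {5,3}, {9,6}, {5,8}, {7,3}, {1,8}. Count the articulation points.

Removing 9 increases the component count from 1 to 2, so 9 is a cut vertex.
By contrast removing 3 leaves 1 component; it is not a cut vertex. No other vertex is a cut vertex either.

1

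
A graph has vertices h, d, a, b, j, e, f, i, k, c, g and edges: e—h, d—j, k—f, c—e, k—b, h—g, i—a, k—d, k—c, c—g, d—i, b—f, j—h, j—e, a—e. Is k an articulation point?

Yes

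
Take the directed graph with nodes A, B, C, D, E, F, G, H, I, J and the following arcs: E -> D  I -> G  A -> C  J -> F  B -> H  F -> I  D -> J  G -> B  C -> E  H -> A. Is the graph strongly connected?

From J we can reach every vertex (A, B, C, D, E, F, G, H, I, J), and every vertex can reach J (A, B, C, D, E, F, G, H, I, J). So the whole graph is one strongly connected component.

Yes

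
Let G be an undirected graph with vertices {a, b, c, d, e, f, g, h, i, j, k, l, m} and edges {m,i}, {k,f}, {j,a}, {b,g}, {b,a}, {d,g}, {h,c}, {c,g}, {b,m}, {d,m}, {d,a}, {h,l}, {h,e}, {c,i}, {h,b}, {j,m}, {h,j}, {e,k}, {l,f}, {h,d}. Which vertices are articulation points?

Removing h increases the component count from 1 to 2, so h is a cut vertex.
By contrast removing e leaves 1 component; it is not a cut vertex. No other vertex is a cut vertex either.

h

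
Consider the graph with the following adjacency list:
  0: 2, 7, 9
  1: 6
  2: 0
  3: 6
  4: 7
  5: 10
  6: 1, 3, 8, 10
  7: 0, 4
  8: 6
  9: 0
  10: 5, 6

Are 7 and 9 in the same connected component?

Yes

From 7 we can reach 0, 2, 4, 7, 9, which includes 9.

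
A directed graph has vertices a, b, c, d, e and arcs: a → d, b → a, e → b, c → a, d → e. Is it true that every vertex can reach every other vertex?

No

There is no directed path from d to c, so the graph is not strongly connected.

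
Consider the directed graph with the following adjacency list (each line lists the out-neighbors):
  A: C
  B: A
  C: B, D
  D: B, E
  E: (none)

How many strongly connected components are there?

{A, B, C, D} are all mutually reachable — one SCC of size 4.
{E} is an SCC by itself.
That gives 2 strongly connected components.

2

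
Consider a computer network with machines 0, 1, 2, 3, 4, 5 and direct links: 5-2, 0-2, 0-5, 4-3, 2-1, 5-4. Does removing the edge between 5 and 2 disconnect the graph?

After removing 5-2, the path 5-0-2 still connects them, so the edge is not a bridge.

No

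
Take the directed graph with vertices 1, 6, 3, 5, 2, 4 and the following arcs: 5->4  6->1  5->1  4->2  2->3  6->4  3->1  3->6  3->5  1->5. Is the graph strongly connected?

From 4 we can reach every vertex (1, 2, 3, 4, 5, 6), and every vertex can reach 4 (1, 2, 3, 4, 5, 6). So the whole graph is one strongly connected component.

Yes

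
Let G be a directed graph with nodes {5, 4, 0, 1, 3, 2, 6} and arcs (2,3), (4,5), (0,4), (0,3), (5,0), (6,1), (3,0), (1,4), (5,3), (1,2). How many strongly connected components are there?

4

{0, 3, 4, 5} are all mutually reachable — one SCC of size 4.
{2} is an SCC by itself.
{1} is an SCC by itself.
{6} is an SCC by itself.
That gives 4 strongly connected components.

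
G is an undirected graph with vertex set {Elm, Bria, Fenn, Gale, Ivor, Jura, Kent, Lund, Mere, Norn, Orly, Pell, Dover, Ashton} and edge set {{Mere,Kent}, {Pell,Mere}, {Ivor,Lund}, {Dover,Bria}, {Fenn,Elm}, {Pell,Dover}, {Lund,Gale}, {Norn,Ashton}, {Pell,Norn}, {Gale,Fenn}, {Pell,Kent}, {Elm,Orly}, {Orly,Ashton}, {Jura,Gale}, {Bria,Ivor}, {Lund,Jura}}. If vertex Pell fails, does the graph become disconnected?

Yes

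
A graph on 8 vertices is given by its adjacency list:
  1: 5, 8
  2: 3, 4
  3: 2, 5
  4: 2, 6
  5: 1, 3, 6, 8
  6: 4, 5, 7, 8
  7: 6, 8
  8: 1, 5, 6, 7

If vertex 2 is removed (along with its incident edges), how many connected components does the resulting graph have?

1

With 2 gone, the remaining components are: {1, 3, 4, 5, 6, 7, 8}.
That is 1 component.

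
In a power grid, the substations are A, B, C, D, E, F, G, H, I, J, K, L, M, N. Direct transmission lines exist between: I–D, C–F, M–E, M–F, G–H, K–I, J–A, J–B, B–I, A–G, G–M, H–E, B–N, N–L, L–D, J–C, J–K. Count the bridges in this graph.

0

The edges on the cycle G-H-E-M-G are not bridges since each lies on that cycle.
Every edge lies on some cycle, so there are no bridges.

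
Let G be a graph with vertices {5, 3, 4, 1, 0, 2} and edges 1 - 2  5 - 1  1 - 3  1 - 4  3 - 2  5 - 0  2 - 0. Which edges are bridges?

1-4

The edges on the cycle 1-3-2-1 are not bridges since each lies on that cycle.
But removing 1 - 4 disconnects 1 from 4 — this is a bridge.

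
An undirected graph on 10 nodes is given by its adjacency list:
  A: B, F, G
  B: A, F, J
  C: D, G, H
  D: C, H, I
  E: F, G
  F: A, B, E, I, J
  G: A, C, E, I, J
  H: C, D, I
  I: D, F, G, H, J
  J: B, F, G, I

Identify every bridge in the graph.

none

The edges on the cycle H-C-D-H are not bridges since each lies on that cycle.
Every edge lies on some cycle, so there are no bridges.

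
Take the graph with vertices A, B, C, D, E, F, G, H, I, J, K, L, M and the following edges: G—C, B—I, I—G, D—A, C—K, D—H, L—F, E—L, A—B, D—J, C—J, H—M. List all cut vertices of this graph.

C, D, H, L

Removing C increases the component count from 2 to 3, so C is a cut vertex.
Removing D increases the component count from 2 to 3, so D is a cut vertex.
Removing H increases the component count from 2 to 3, so H is a cut vertex.
Likewise L is a cut vertex.
By contrast removing F leaves 2 components; it is not a cut vertex. No other vertex is a cut vertex either.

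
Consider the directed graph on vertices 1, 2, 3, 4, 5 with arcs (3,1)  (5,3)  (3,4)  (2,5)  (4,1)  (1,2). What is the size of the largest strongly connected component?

{1, 2, 3, 4, 5} are all mutually reachable — one SCC of size 5.
The largest has 5 vertices.

5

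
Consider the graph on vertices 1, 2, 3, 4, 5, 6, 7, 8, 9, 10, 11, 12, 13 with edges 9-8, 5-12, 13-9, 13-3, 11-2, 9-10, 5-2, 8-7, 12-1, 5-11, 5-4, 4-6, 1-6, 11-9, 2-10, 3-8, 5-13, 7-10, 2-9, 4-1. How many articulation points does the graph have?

Removing 5 increases the component count from 1 to 2, so 5 is a cut vertex.
By contrast removing 2 leaves 1 component; it is not a cut vertex. No other vertex is a cut vertex either.

1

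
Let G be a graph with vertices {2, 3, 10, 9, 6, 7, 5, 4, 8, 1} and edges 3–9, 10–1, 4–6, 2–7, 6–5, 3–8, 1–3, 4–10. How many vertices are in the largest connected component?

Starting from 2 we can reach 2, 7. That is one component of size 2.
Starting from 1 we can reach 1, 3, 4, 5, 6, 8, 9, 10. That is one component of size 8.
The largest has 8 vertices.

8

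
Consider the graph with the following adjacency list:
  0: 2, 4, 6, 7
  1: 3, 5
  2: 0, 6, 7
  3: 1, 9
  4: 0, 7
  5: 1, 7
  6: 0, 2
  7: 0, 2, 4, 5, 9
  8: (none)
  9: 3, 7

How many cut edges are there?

0

The edges on the cycle 7-4-0-7 are not bridges since each lies on that cycle.
Every edge lies on some cycle, so there are no bridges.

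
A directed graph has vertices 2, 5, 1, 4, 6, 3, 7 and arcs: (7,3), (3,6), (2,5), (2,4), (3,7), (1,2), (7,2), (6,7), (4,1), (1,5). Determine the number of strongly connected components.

3

{3, 6, 7} are all mutually reachable — one SCC of size 3.
{1, 2, 4} are all mutually reachable — one SCC of size 3.
{5} is an SCC by itself.
That gives 3 strongly connected components.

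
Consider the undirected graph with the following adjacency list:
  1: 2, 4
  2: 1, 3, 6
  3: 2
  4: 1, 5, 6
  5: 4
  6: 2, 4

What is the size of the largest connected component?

Starting from 1 we can reach 1, 2, 3, 4, 5, 6. That is one component of size 6.
The largest has 6 vertices.

6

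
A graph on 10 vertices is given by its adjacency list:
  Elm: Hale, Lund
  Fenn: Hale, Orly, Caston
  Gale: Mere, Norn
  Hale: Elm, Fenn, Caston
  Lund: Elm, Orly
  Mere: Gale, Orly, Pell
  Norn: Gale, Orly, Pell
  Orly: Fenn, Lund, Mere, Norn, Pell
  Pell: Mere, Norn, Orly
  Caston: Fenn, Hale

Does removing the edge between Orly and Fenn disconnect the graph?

No

After removing Orly-Fenn, the path Orly-Lund-Elm-Hale-Fenn still connects them, so the edge is not a bridge.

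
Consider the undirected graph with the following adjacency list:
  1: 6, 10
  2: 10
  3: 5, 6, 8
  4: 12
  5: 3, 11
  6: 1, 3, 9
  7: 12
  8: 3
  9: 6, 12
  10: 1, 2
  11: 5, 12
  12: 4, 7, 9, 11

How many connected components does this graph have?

1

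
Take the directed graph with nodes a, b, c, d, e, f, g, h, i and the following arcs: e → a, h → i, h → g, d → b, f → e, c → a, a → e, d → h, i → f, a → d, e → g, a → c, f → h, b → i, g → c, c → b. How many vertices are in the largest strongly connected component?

{a, b, c, d, e, f, g, h, i} are all mutually reachable — one SCC of size 9.
The largest has 9 vertices.

9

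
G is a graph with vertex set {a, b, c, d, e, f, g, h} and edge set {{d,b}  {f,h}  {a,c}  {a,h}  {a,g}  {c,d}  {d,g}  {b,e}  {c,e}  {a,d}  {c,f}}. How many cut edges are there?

0

The edges on the cycle c-d-b-e-c are not bridges since each lies on that cycle.
Every edge lies on some cycle, so there are no bridges.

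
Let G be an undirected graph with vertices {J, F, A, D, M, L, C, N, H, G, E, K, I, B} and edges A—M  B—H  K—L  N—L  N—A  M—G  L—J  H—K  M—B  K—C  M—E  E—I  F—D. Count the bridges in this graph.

6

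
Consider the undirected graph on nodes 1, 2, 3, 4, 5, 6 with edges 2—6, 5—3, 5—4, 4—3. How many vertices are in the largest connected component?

1 is isolated — a component by itself.
Starting from 2 we can reach 2, 6. That is one component of size 2.
Starting from 3 we can reach 3, 4, 5. That is one component of size 3.
The largest has 3 vertices.

3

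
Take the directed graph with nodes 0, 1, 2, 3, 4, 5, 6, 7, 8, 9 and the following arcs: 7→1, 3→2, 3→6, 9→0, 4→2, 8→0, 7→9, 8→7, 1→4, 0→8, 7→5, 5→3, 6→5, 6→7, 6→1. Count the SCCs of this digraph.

4

{0, 3, 5, 6, 7, 8, 9} are all mutually reachable — one SCC of size 7.
{1} is an SCC by itself.
{2} is an SCC by itself.
{4} is an SCC by itself.
That gives 4 strongly connected components.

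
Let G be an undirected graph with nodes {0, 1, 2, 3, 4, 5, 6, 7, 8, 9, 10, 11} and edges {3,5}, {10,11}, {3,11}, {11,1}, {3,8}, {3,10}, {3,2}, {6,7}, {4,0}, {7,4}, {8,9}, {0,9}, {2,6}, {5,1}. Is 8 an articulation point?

No

Deleting 8 leaves 1 component (was 1) (its neighbors 3, 9 remain connected to each other), so 8 is not a cut vertex.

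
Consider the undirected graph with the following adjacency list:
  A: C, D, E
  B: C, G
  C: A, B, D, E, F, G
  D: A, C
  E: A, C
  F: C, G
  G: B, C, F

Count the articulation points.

1

Removing C increases the component count from 1 to 2, so C is a cut vertex.
By contrast removing E leaves 1 component; it is not a cut vertex. No other vertex is a cut vertex either.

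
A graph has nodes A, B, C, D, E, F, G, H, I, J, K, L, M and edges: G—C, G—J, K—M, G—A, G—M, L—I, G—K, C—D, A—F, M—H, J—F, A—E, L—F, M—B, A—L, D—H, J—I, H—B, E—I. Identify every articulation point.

Removing G increases the component count from 1 to 2, so G is a cut vertex.
By contrast removing K leaves 1 component; it is not a cut vertex. No other vertex is a cut vertex either.

G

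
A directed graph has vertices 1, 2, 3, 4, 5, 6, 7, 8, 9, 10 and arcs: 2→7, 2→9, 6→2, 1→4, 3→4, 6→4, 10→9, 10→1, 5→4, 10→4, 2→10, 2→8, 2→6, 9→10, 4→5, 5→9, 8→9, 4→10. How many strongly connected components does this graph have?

5

{1, 4, 5, 9, 10} are all mutually reachable — one SCC of size 5.
{2, 6} are all mutually reachable — one SCC of size 2.
{3} is an SCC by itself.
{8} is an SCC by itself.
{7} is an SCC by itself.
That gives 5 strongly connected components.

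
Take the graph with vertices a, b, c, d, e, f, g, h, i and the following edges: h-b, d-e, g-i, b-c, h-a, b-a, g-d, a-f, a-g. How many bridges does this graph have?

The edges on the cycle h-b-a-h are not bridges since each lies on that cycle.
But removing g-d disconnects g from d; removing a-f disconnects a from f; removing d-e disconnects d from e; removing a-g disconnects a from g — these are bridges.
In total 6 edges are bridges.

6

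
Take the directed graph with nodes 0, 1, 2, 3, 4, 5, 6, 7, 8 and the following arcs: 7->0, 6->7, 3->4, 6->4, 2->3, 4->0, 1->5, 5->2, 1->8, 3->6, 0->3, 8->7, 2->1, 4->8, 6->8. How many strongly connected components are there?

2

{0, 3, 4, 6, 7, 8} are all mutually reachable — one SCC of size 6.
{1, 2, 5} are all mutually reachable — one SCC of size 3.
That gives 2 strongly connected components.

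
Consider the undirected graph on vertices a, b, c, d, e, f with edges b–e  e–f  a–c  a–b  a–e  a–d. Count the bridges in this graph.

The edges on the cycle a-b-e-a are not bridges since each lies on that cycle.
But removing e–f disconnects e from f; removing a–c disconnects a from c; removing a–d disconnects a from d — these are bridges.
That makes 3 bridges.

3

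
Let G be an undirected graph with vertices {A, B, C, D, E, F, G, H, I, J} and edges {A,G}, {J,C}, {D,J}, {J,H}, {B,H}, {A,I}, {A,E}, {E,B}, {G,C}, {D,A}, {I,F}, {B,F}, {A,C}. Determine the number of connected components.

1

Starting from A we can reach A, B, C, D, E, F, G, H, I, J. That is one component of size 10.
Total: 1 component.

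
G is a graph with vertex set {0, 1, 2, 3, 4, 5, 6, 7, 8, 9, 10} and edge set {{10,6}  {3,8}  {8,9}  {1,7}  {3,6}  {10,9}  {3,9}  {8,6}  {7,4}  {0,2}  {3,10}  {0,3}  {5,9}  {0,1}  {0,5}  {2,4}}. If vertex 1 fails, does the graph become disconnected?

No

Deleting 1 leaves 1 component (was 1) (its neighbors 0, 7 remain connected to each other), so 1 is not a cut vertex.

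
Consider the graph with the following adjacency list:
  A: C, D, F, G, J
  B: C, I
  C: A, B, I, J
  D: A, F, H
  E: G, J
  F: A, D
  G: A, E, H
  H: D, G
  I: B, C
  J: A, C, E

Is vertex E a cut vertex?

No

Deleting E leaves 1 component (was 1) (its neighbors G, J remain connected to each other), so E is not a cut vertex.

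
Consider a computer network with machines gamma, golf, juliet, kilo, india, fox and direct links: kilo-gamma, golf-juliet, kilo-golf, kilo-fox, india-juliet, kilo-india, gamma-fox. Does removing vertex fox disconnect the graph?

No

Deleting fox leaves 1 component (was 1) (its neighbors kilo, gamma remain connected to each other), so fox is not a cut vertex.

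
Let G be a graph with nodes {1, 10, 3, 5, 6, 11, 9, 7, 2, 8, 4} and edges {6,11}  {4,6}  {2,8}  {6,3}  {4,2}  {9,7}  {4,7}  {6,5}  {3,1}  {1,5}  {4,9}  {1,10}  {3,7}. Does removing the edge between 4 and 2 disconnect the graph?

Yes

Removing 4-2 leaves no path between 4 and 2: the component count goes from 1 to 2. So it is a bridge.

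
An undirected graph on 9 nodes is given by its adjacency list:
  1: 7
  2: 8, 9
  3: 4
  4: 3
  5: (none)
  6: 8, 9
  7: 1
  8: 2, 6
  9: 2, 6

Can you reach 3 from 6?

The component containing 6 is {2, 6, 8, 9}, and 3 is not in it.

No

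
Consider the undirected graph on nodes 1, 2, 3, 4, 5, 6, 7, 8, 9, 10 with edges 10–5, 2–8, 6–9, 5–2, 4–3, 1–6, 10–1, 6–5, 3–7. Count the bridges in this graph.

5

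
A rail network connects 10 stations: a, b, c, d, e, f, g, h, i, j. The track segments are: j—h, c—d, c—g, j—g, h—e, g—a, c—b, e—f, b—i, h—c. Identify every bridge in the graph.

a-g, b-c, b-i, c-d, e-f, e-h

The edges on the cycle j-h-c-g-j are not bridges since each lies on that cycle.
But removing h—e disconnects h from e; removing a—g disconnects a from g; removing c—b disconnects c from b; removing f—e disconnects f from e — these are bridges.
In total 6 edges are bridges.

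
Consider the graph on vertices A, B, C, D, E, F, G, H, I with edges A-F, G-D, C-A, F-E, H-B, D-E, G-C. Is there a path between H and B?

From H we can reach B, H, which includes B.

Yes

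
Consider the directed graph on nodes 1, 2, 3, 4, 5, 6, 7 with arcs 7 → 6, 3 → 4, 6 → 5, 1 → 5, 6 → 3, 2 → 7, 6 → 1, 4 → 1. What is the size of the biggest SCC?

{7} is an SCC by itself.
{6} is an SCC by itself.
{4} is an SCC by itself.
{3} is an SCC by itself.
{2} is an SCC by itself.
(and 2 more singleton SCCs)
The largest has 1 vertex.

1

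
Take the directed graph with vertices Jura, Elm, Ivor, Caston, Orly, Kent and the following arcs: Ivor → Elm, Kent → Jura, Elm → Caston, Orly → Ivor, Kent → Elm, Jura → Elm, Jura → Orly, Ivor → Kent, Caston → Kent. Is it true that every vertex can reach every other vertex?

From Kent we can reach every vertex (Elm, Ivor, Jura, Kent, Orly, Caston), and every vertex can reach Kent (Elm, Ivor, Jura, Kent, Orly, Caston). So the whole graph is one strongly connected component.

Yes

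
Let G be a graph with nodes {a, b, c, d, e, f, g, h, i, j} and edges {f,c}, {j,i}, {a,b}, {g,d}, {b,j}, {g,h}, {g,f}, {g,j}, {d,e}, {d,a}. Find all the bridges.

The edges on the cycle g-d-a-b-j-g are not bridges since each lies on that cycle.
But removing g - f disconnects g from f; removing f - c disconnects f from c; removing d - e disconnects d from e; removing i - j disconnects i from j — these are bridges.
In total 5 edges are bridges.

c-f, d-e, f-g, g-h, i-j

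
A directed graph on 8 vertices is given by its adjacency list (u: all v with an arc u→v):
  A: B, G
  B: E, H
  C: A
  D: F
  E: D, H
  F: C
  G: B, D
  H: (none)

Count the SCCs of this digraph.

{A, B, C, D, E, F, G} are all mutually reachable — one SCC of size 7.
{H} is an SCC by itself.
That gives 2 strongly connected components.

2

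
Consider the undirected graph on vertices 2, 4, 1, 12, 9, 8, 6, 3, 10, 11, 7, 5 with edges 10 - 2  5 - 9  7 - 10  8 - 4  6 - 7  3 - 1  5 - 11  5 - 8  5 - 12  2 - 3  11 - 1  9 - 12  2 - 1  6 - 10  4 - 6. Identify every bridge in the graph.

The edges on the cycle 5-9-12-5 are not bridges since each lies on that cycle.
Every edge lies on some cycle, so there are no bridges.

none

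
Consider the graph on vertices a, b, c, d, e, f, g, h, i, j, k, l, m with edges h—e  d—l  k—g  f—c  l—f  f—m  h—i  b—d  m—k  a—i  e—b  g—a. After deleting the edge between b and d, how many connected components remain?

b and d are still connected via b-e-h-i-a-g-k-m-f-l-d, so the component count stays at 2.

2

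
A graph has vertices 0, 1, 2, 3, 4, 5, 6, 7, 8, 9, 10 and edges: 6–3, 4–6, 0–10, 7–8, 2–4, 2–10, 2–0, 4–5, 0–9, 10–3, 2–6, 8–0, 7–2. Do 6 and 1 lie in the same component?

No

The component containing 6 is {0, 2, 3, 4, 5, 6, 7, 8, 9, 10}, and 1 is not in it.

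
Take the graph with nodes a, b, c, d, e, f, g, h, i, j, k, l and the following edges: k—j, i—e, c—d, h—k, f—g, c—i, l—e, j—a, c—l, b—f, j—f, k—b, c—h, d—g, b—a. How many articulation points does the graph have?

1

Removing c increases the component count from 1 to 2, so c is a cut vertex.
By contrast removing b leaves 1 component; it is not a cut vertex. No other vertex is a cut vertex either.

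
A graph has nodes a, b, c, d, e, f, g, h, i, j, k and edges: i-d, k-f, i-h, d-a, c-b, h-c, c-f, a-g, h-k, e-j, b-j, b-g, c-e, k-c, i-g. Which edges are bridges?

none

The edges on the cycle h-k-f-c-h are not bridges since each lies on that cycle.
Every edge lies on some cycle, so there are no bridges.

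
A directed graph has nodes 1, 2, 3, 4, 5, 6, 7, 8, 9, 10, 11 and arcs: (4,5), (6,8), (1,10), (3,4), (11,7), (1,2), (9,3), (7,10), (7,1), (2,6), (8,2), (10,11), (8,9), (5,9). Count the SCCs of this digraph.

3

{3, 4, 5, 9} are all mutually reachable — one SCC of size 4.
{1, 7, 10, 11} are all mutually reachable — one SCC of size 4.
{2, 6, 8} are all mutually reachable — one SCC of size 3.
That gives 3 strongly connected components.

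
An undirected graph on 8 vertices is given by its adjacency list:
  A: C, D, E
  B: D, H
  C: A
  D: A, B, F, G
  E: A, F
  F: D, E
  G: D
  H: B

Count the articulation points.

3

Removing A increases the component count from 1 to 2, so A is a cut vertex.
Removing B increases the component count from 1 to 2, so B is a cut vertex.
Removing D increases the component count from 1 to 3, so D is a cut vertex.
By contrast removing C leaves 1 component; it is not a cut vertex. No other vertex is a cut vertex either.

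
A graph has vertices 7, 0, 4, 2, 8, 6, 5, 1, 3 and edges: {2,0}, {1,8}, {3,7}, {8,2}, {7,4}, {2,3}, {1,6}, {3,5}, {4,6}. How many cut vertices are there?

Removing 2 increases the component count from 1 to 2, so 2 is a cut vertex.
Removing 3 increases the component count from 1 to 2, so 3 is a cut vertex.
By contrast removing 0 leaves 1 component; it is not a cut vertex. No other vertex is a cut vertex either.

2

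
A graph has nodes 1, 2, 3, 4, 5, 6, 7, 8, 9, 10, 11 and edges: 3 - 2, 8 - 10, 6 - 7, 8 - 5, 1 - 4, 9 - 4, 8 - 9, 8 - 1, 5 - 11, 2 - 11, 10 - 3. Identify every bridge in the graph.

The edges on the cycle 8-9-4-1-8 are not bridges since each lies on that cycle.
But removing 6 - 7 disconnects 6 from 7 — this is a bridge.

6-7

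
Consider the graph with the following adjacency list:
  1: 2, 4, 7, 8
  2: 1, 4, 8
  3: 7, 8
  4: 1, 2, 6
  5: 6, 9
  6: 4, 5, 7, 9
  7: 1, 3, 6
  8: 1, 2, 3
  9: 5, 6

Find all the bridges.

none

The edges on the cycle 6-5-9-6 are not bridges since each lies on that cycle.
Every edge lies on some cycle, so there are no bridges.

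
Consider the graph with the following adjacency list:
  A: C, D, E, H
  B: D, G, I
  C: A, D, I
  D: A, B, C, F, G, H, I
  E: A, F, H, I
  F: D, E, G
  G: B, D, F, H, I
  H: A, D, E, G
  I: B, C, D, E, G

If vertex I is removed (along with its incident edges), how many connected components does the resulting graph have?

With I gone, the remaining components are: {A, B, C, D, E, F, G, H}.
That is 1 component.

1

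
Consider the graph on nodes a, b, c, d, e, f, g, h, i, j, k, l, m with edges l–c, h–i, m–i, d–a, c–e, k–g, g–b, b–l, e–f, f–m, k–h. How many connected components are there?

j is isolated — a component by itself.
Starting from a we can reach a, d. That is one component of size 2.
Starting from b we can reach b, c, e, f, g, h, i, k, l, m. That is one component of size 10.
Total: 3 components.

3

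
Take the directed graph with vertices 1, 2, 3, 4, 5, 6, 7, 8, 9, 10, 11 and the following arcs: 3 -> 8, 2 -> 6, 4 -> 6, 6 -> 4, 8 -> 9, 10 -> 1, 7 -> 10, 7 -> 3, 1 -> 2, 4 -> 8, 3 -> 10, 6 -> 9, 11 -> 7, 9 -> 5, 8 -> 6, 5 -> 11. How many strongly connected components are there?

1

{1, 2, 3, 4, 5, 6, 7, 8, 9, 10, 11} are all mutually reachable — one SCC of size 11.
That gives 1 strongly connected component.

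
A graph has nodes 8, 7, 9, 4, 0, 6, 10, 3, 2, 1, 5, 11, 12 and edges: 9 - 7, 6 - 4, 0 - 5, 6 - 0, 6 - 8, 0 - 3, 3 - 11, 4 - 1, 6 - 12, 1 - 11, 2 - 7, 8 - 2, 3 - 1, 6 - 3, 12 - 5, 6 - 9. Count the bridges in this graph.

0

The edges on the cycle 6-8-2-7-9-6 are not bridges since each lies on that cycle.
Every edge lies on some cycle, so there are no bridges.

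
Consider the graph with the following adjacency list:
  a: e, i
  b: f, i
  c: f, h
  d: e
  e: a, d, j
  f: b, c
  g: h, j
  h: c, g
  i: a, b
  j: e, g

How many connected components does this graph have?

Starting from a we can reach a, b, c, d, e, f, g, h, i, j. That is one component of size 10.
Total: 1 component.

1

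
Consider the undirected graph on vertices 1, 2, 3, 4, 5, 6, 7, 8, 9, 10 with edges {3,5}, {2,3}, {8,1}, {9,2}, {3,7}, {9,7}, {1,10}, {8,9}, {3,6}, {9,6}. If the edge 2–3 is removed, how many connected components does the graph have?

2 and 3 are still connected via 2-9-6-3, so the component count stays at 2.

2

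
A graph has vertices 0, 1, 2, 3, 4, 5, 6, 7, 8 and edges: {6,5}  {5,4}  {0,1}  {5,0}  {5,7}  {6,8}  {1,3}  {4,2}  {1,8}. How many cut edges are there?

The edges on the cycle 6-5-0-1-8-6 are not bridges since each lies on that cycle.
But removing 5 - 7 disconnects 5 from 7; removing 5 - 4 disconnects 5 from 4; removing 3 - 1 disconnects 3 from 1; removing 4 - 2 disconnects 4 from 2 — these are bridges.
That makes 4 bridges.

4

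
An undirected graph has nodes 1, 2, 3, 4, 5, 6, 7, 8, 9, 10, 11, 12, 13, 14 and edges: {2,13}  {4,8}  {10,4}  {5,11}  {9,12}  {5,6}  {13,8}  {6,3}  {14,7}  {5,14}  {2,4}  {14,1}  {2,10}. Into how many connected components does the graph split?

3

Starting from 9 we can reach 9, 12. That is one component of size 2.
Starting from 2 we can reach 2, 4, 8, 10, 13. That is one component of size 5.
Starting from 1 we can reach 1, 3, 5, 6, 7, 11, 14. That is one component of size 7.
Total: 3 components.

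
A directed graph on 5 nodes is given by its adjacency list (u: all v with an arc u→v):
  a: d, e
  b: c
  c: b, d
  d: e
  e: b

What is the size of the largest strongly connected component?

{b, c, d, e} are all mutually reachable — one SCC of size 4.
{a} is an SCC by itself.
The largest has 4 vertices.

4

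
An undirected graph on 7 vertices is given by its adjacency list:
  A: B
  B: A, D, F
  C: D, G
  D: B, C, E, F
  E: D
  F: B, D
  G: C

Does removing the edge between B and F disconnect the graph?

No

After removing B-F, the path B-D-F still connects them, so the edge is not a bridge.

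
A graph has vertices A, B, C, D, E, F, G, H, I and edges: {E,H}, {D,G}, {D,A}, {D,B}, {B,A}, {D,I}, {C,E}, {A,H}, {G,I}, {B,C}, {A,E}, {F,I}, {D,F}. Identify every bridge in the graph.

The edges on the cycle D-G-I-D are not bridges since each lies on that cycle.
Every edge lies on some cycle, so there are no bridges.

none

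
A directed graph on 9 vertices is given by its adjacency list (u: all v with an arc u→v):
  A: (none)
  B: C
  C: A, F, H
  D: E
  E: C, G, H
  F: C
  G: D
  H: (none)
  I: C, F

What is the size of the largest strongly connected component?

{D, E, G} are all mutually reachable — one SCC of size 3.
{C, F} are all mutually reachable — one SCC of size 2.
{H} is an SCC by itself.
{I} is an SCC by itself.
{B} is an SCC by itself.
(and 1 more singleton SCC)
The largest has 3 vertices.

3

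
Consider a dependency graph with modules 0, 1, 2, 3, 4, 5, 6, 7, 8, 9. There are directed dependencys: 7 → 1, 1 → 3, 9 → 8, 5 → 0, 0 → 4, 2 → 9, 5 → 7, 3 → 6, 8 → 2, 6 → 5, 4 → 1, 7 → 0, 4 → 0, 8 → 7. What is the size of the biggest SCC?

7

{0, 1, 3, 4, 5, 6, 7} are all mutually reachable — one SCC of size 7.
{2, 8, 9} are all mutually reachable — one SCC of size 3.
The largest has 7 vertices.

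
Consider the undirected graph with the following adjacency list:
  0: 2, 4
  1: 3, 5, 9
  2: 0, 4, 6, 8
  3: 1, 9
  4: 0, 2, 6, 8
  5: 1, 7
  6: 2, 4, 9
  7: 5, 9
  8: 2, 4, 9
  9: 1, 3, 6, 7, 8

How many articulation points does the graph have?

1

Removing 9 increases the component count from 1 to 2, so 9 is a cut vertex.
By contrast removing 5 leaves 1 component; it is not a cut vertex. No other vertex is a cut vertex either.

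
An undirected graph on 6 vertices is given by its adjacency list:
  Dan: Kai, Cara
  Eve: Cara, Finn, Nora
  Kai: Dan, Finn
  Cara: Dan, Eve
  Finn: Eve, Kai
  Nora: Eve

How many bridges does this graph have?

1

The edges on the cycle Cara-Dan-Kai-Finn-Eve-Cara are not bridges since each lies on that cycle.
But removing Eve-Nora disconnects Eve from Nora — this is a bridge.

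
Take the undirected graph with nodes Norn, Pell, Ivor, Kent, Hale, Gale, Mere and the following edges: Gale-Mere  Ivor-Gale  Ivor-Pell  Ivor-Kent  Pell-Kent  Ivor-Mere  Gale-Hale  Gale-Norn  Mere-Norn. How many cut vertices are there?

2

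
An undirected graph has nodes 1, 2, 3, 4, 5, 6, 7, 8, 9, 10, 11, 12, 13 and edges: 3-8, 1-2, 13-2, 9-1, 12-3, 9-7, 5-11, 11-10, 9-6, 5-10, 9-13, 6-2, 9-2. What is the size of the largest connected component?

6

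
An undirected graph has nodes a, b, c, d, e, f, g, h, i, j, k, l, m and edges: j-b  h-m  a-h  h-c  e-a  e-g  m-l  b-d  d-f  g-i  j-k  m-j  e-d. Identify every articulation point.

Removing d increases the component count from 1 to 2, so d is a cut vertex.
Removing e increases the component count from 1 to 2, so e is a cut vertex.
Removing g increases the component count from 1 to 2, so g is a cut vertex.
Likewise h, j, m are cut vertices.
By contrast removing b leaves 1 component; it is not a cut vertex. No other vertex is a cut vertex either.

d, e, g, h, j, m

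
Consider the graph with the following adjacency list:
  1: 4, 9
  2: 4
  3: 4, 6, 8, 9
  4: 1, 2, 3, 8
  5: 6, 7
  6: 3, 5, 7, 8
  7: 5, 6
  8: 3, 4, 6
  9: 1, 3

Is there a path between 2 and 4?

Yes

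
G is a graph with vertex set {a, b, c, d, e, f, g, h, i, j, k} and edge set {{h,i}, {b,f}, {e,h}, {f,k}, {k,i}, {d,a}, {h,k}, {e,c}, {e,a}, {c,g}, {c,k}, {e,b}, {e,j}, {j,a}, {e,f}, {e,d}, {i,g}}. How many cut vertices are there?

1

Removing e increases the component count from 1 to 2, so e is a cut vertex.
By contrast removing h leaves 1 component; it is not a cut vertex. No other vertex is a cut vertex either.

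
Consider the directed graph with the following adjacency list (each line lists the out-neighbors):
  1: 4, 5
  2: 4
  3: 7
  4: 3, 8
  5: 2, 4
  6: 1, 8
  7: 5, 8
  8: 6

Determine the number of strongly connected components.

1

{1, 2, 3, 4, 5, 6, 7, 8} are all mutually reachable — one SCC of size 8.
That gives 1 strongly connected component.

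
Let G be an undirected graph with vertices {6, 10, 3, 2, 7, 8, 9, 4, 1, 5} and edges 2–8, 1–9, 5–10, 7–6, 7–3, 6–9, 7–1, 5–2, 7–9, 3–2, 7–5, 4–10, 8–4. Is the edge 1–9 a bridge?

No

After removing 1–9, the path 1-7-9 still connects them, so the edge is not a bridge.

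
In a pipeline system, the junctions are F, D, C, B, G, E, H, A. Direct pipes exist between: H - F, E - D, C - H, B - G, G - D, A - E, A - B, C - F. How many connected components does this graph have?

2

Starting from C we can reach C, F, H. That is one component of size 3.
Starting from A we can reach A, B, D, E, G. That is one component of size 5.
Total: 2 components.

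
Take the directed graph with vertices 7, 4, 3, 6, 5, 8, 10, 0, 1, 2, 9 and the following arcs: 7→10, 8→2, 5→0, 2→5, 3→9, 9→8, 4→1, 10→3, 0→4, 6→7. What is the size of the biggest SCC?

{8} is an SCC by itself.
{5} is an SCC by itself.
{1} is an SCC by itself.
{9} is an SCC by itself.
{7} is an SCC by itself.
(and 6 more singleton SCCs)
The largest has 1 vertex.

1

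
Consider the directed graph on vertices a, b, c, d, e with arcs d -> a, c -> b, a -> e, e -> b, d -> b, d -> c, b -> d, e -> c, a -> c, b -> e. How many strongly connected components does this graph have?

1

{a, b, c, d, e} are all mutually reachable — one SCC of size 5.
That gives 1 strongly connected component.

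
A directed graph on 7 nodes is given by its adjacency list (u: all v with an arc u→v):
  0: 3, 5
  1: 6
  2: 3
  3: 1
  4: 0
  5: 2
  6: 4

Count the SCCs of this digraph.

1

{0, 1, 2, 3, 4, 5, 6} are all mutually reachable — one SCC of size 7.
That gives 1 strongly connected component.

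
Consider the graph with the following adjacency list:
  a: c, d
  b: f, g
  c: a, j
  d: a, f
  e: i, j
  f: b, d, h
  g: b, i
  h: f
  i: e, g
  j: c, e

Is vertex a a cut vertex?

Deleting a leaves 1 component (was 1) (its neighbors c, d remain connected to each other), so a is not a cut vertex.

No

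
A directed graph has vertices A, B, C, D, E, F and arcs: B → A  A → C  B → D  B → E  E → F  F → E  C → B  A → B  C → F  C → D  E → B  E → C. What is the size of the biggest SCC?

{A, B, C, E, F} are all mutually reachable — one SCC of size 5.
{D} is an SCC by itself.
The largest has 5 vertices.

5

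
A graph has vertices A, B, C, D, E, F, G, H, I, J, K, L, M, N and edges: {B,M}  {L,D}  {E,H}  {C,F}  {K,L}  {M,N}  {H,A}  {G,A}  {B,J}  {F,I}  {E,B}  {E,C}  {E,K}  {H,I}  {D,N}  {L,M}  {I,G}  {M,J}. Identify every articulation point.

Removing E increases the component count from 1 to 2, so E is a cut vertex.
By contrast removing H leaves 1 component; it is not a cut vertex. No other vertex is a cut vertex either.

E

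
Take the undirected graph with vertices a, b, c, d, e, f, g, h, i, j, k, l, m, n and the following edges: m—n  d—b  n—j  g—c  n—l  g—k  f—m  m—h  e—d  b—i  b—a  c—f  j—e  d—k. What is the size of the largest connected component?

14

Starting from a we can reach a, b, c, d, e, f, g, h, i, j, k, l, m, n. That is one component of size 14.
The largest has 14 vertices.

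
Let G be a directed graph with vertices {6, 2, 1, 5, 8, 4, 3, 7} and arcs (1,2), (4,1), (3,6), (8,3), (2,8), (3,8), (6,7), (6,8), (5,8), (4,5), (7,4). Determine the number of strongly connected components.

1

{1, 2, 3, 4, 5, 6, 7, 8} are all mutually reachable — one SCC of size 8.
That gives 1 strongly connected component.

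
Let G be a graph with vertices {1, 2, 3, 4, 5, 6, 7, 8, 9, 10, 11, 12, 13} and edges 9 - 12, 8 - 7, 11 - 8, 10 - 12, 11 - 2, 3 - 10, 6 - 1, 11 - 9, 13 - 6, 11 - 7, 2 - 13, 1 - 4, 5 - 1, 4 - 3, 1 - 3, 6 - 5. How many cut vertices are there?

1

Removing 11 increases the component count from 1 to 2, so 11 is a cut vertex.
By contrast removing 12 leaves 1 component; it is not a cut vertex. No other vertex is a cut vertex either.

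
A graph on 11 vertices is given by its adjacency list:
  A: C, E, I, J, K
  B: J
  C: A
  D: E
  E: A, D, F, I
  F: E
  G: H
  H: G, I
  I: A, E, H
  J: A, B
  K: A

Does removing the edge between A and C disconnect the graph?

Removing A-C leaves no path between A and C: the component count goes from 1 to 2. So it is a bridge.

Yes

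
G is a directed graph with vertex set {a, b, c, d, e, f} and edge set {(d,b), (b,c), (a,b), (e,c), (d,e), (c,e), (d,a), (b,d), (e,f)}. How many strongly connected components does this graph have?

{a, b, d} are all mutually reachable — one SCC of size 3.
{c, e} are all mutually reachable — one SCC of size 2.
{f} is an SCC by itself.
That gives 3 strongly connected components.

3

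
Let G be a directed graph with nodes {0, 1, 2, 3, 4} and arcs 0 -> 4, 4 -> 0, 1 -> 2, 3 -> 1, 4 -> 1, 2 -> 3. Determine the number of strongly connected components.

{1, 2, 3} are all mutually reachable — one SCC of size 3.
{0, 4} are all mutually reachable — one SCC of size 2.
That gives 2 strongly connected components.

2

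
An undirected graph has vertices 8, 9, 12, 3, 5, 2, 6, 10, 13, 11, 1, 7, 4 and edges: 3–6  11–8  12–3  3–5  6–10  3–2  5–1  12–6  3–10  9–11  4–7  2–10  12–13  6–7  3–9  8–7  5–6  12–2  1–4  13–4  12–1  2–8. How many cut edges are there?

The edges on the cycle 12-3-5-6-12 are not bridges since each lies on that cycle.
Every edge lies on some cycle, so there are no bridges.

0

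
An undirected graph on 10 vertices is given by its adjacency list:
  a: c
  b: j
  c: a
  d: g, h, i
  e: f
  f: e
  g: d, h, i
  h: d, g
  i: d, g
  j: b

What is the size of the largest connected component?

4

Starting from a we can reach a, c. That is one component of size 2.
Starting from b we can reach b, j. That is one component of size 2.
Starting from e we can reach e, f. That is one component of size 2.
Starting from d we can reach d, g, h, i. That is one component of size 4.
The largest has 4 vertices.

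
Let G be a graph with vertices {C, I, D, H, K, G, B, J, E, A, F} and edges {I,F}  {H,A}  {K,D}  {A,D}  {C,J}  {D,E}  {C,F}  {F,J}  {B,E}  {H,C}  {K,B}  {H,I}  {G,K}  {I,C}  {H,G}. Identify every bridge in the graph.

none

The edges on the cycle H-I-F-J-C-H are not bridges since each lies on that cycle.
Every edge lies on some cycle, so there are no bridges.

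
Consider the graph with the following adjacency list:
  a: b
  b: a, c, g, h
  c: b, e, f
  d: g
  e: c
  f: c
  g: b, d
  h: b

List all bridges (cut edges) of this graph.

a-b, b-c, b-g, b-h, c-e, c-f, d-g

removing c-f disconnects c from f; removing g-b disconnects g from b; removing h-b disconnects h from b; removing g-d disconnects g from d — these are bridges.
In total 7 edges are bridges.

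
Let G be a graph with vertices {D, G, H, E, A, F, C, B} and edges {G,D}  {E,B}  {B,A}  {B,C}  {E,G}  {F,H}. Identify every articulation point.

Removing B increases the component count from 2 to 4, so B is a cut vertex.
Removing E increases the component count from 2 to 3, so E is a cut vertex.
Removing G increases the component count from 2 to 3, so G is a cut vertex.
By contrast removing D leaves 2 components; it is not a cut vertex. No other vertex is a cut vertex either.

B, E, G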